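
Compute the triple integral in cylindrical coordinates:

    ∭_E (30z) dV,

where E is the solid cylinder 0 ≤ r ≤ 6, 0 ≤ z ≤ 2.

In cylindrical coordinates, x = r cos(θ), y = r sin(θ), z = z, and dV = r dr dθ dz.

The integrand becomes 30z, so

    ∭_E (30z) dV = ∫_{0}^{2π} ∫_{0}^{6} ∫_{0}^{2} (30z) · r dz dr dθ.

Inner (z): 60r.
Middle (r from 0 to 6): 1080.
Outer (θ): 2160π.

Therefore the triple integral equals 2160π.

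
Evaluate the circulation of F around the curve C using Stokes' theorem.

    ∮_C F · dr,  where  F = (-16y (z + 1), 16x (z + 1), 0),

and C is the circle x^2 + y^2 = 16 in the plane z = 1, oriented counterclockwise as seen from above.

Let S be the flat disk x^2 + y^2 ≤ 16 in the plane z = 1, with upward unit normal n̂ = ẑ. By Stokes' theorem,

    ∮_C F · dr = ∬_S (∇ × F) · n̂ dS = ∬_D (curl F)_z dA,

where D is the disk x^2 + y^2 ≤ 16.

Compute the curl of F = (-16y (z + 1), 16x (z + 1), 0):
    (∇ × F)_x = ∂F_z/∂y - ∂F_y/∂z = -16x,
    (∇ × F)_y = ∂F_x/∂z - ∂F_z/∂x = -16y,
    (∇ × F)_z = ∂F_y/∂x - ∂F_x/∂y = 32z + 32.

On z = 1, (curl F)_z = 64.

Convert to polar (x = r cos θ, y = r sin θ, dA = r dr dθ); the integrand becomes 64, so

    ∬_D (curl F)_z dA = ∫_0^{2π} ∫_0^{4} (64) · r dr dθ.

Inner (r from 0 to 4): 512.
Outer (θ from 0 to 2π): 1024π.

Therefore ∮_C F · dr = 1024π.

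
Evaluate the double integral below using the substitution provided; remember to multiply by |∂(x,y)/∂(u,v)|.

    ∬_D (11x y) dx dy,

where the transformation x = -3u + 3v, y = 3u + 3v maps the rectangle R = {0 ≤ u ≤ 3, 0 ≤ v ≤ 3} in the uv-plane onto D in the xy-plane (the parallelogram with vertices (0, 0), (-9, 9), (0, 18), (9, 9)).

Compute the Jacobian determinant of (x, y) with respect to (u, v):

    ∂(x,y)/∂(u,v) = | -3  3 | = (-3)(3) - (3)(3) = -18.
                   | 3  3 |

Its absolute value is |J| = 18 (the area scaling factor).

Substituting x = -3u + 3v, y = 3u + 3v into the integrand,

    11x y → -99u^2 + 99v^2,

so the integral becomes

    ∬_R (-99u^2 + 99v^2) · |J| du dv = ∫_0^3 ∫_0^3 (-1782u^2 + 1782v^2) dv du.

Inner (v): 16038 - 5346u^2.
Outer (u): 0.

Therefore ∬_D (11x y) dx dy = 0.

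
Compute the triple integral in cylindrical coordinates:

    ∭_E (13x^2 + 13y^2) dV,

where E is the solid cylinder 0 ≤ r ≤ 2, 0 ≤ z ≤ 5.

In cylindrical coordinates, x = r cos(θ), y = r sin(θ), z = z, and dV = r dr dθ dz.

The integrand becomes 13r^2, so

    ∭_E (13x^2 + 13y^2) dV = ∫_{0}^{2π} ∫_{0}^{2} ∫_{0}^{5} (13r^2) · r dz dr dθ.

Inner (z): 65r^3.
Middle (r from 0 to 2): 260.
Outer (θ): 520π.

Therefore the triple integral equals 520π.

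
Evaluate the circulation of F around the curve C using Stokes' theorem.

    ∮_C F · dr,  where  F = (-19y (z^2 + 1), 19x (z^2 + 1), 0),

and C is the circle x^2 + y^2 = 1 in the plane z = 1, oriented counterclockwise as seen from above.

Let S be the flat disk x^2 + y^2 ≤ 1 in the plane z = 1, with upward unit normal n̂ = ẑ. By Stokes' theorem,

    ∮_C F · dr = ∬_S (∇ × F) · n̂ dS = ∬_D (curl F)_z dA,

where D is the disk x^2 + y^2 ≤ 1.

Compute the curl of F = (-19y (z^2 + 1), 19x (z^2 + 1), 0):
    (∇ × F)_x = ∂F_z/∂y - ∂F_y/∂z = -38x z,
    (∇ × F)_y = ∂F_x/∂z - ∂F_z/∂x = -38y z,
    (∇ × F)_z = ∂F_y/∂x - ∂F_x/∂y = 38z^2 + 38.

On z = 1, (curl F)_z = 76.

Convert to polar (x = r cos θ, y = r sin θ, dA = r dr dθ); the integrand becomes 76, so

    ∬_D (curl F)_z dA = ∫_0^{2π} ∫_0^{1} (76) · r dr dθ.

Inner (r from 0 to 1): 38.
Outer (θ from 0 to 2π): 76π.

Therefore ∮_C F · dr = 76π.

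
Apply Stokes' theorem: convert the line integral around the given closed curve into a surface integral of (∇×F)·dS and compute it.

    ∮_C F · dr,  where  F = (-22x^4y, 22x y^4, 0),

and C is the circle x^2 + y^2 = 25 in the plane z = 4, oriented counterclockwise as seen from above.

Let S be the flat disk x^2 + y^2 ≤ 25 in the plane z = 4, with upward unit normal n̂ = ẑ. By Stokes' theorem,

    ∮_C F · dr = ∬_S (∇ × F) · n̂ dS = ∬_D (curl F)_z dA,

where D is the disk x^2 + y^2 ≤ 25.

Compute the curl of F = (-22x^4y, 22x y^4, 0):
    (∇ × F)_x = ∂F_z/∂y - ∂F_y/∂z = 0,
    (∇ × F)_y = ∂F_x/∂z - ∂F_z/∂x = 0,
    (∇ × F)_z = ∂F_y/∂x - ∂F_x/∂y = 22x^4 + 22y^4.

On z = 4, (curl F)_z = 22x^4 + 22y^4.

Convert to polar (x = r cos θ, y = r sin θ, dA = r dr dθ); the integrand becomes 22r^4(sin(θ)^4 + cos(θ)^4), so

    ∬_D (curl F)_z dA = ∫_0^{2π} ∫_0^{5} (22r^4(sin(θ)^4 + cos(θ)^4)) · r dr dθ.

Inner (r from 0 to 5): 171875sin(θ)^4/3 + 171875cos(θ)^4/3.
Outer (θ from 0 to 2π): 171875π/2.

Therefore ∮_C F · dr = 171875π/2.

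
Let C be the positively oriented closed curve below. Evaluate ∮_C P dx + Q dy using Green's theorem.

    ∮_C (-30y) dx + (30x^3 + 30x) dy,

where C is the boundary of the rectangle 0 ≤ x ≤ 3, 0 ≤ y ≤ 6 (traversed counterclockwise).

Green's theorem converts the closed line integral into a double integral over the enclosed region D:

    ∮_C P dx + Q dy = ∬_D (∂Q/∂x - ∂P/∂y) dA.

Here P = -30y, Q = 30x^3 + 30x, so

    ∂Q/∂x = 90x^2 + 30,    ∂P/∂y = -30,
    ∂Q/∂x - ∂P/∂y = 90x^2 + 60.

D is the region 0 ≤ x ≤ 3, 0 ≤ y ≤ 6. Evaluating the double integral:

    ∬_D (90x^2 + 60) dA = ∫_0^{3} ∫_0^{6} (90x^2 + 60) dy dx.

Inner (y from 0 to 6): 540x^2 + 360.
Outer (x from 0 to 3): 5940.

Therefore ∮_C P dx + Q dy = 5940.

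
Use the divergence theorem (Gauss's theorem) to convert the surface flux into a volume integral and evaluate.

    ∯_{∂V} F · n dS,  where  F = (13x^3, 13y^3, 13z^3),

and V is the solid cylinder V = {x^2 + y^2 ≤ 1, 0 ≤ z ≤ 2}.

By the divergence theorem,

    ∯_{∂V} F · n dS = ∭_V (∇ · F) dV.

Compute the divergence:
    ∇ · F = ∂F_x/∂x + ∂F_y/∂y + ∂F_z/∂z = 39x^2 + 39y^2 + 39z^2.

In cylindrical coordinates, x = r cos(θ), y = r sin(θ), z = z, dV = r dr dθ dz, with 0 ≤ r ≤ 1, 0 ≤ θ ≤ 2π, 0 ≤ z ≤ 2.

The integrand, after substitution and multiplying by the volume element, becomes (39r^2 + 39z^2) · r, so

    ∭_V (∇·F) dV = ∫_0^{2π} ∫_0^{1} ∫_0^{2} (39r^2 + 39z^2) · r dz dr dθ.

Inner (z from 0 to 2): 78r^3 + 104r.
Middle (r from 0 to 1): 143/2.
Outer (θ from 0 to 2π): 143π.

Therefore ∯_{∂V} F · n dS = 143π.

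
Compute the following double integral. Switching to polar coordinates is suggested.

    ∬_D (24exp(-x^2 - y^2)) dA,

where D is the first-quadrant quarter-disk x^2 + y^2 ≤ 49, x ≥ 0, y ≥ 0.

The region D is 0 ≤ r ≤ 7, 0 ≤ θ ≤ π/2 in polar coordinates, where x = r cos(θ), y = r sin(θ), and dA = r dr dθ.

Under the substitution, the integrand becomes 24exp(-r^2), so

    ∬_D (24exp(-x^2 - y^2)) dA = ∫_{0}^{π/2} ∫_{0}^{7} (24exp(-r^2)) · r dr dθ.

Inner integral (in r): ∫_{0}^{7} (24exp(-r^2)) · r dr = 12 - 12exp(-49).

Outer integral (in θ): ∫_{0}^{π/2} (12 - 12exp(-49)) dθ = -6π exp(-49) + 6π.

Therefore ∬_D (24exp(-x^2 - y^2)) dA = -6π exp(-49) + 6π.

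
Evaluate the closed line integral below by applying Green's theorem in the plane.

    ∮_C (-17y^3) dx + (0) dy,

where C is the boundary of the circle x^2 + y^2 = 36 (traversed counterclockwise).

Green's theorem converts the closed line integral into a double integral over the enclosed region D:

    ∮_C P dx + Q dy = ∬_D (∂Q/∂x - ∂P/∂y) dA.

Here P = -17y^3, Q = 0, so

    ∂Q/∂x = 0,    ∂P/∂y = -51y^2,
    ∂Q/∂x - ∂P/∂y = 51y^2.

D is the region x^2 + y^2 ≤ 36. Evaluating the double integral:

In polar coordinates (x = r cos θ, y = r sin θ, dA = r dr dθ) the integrand becomes 51r^2sin(θ)^2, so

    ∬_D (51y^2) dA = ∫_0^{2π} ∫_0^{6} (51r^2sin(θ)^2) · r dr dθ.

Inner (r from 0 to 6): 16524sin(θ)^2.
Outer (θ from 0 to 2π): 16524π.

Therefore ∮_C P dx + Q dy = 16524π.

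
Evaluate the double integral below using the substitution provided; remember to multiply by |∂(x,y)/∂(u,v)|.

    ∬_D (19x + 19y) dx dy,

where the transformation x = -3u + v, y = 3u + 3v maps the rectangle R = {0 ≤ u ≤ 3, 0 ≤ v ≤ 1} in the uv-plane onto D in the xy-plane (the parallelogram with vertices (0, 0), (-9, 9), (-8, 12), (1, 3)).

Compute the Jacobian determinant of (x, y) with respect to (u, v):

    ∂(x,y)/∂(u,v) = | -3  1 | = (-3)(3) - (1)(3) = -12.
                   | 3  3 |

Its absolute value is |J| = 12 (the area scaling factor).

Substituting x = -3u + v, y = 3u + 3v into the integrand,

    19x + 19y → 76v,

so the integral becomes

    ∬_R (76v) · |J| du dv = ∫_0^3 ∫_0^1 (912v) dv du.

Inner (v): 456.
Outer (u): 1368.

Therefore ∬_D (19x + 19y) dx dy = 1368.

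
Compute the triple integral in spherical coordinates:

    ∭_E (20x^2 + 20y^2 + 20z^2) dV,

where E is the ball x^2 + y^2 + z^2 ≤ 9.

In spherical coordinates, x = ρ sin(φ) cos(θ), y = ρ sin(φ) sin(θ), z = ρ cos(φ), and dV = ρ^2 sin(φ) dρ dφ dθ.

The integrand becomes 20ρ^2, so

    ∭_E (20x^2 + 20y^2 + 20z^2) dV = ∫_{0}^{2π} ∫_{0}^{π} ∫_{0}^{3} (20ρ^2) · ρ^2 sin(φ) dρ dφ dθ.

Inner (ρ): 972sin(φ).
Middle (φ): 1944.
Outer (θ): 3888π.

Therefore the triple integral equals 3888π.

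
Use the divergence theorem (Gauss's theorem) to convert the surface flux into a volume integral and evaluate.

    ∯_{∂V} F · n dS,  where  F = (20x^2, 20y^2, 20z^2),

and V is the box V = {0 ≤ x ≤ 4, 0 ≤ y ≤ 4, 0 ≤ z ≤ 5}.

By the divergence theorem,

    ∯_{∂V} F · n dS = ∭_V (∇ · F) dV.

Compute the divergence:
    ∇ · F = ∂F_x/∂x + ∂F_y/∂y + ∂F_z/∂z = 40x + 40y + 40z.

V is a rectangular box, so dV = dx dy dz with 0 ≤ x ≤ 4, 0 ≤ y ≤ 4, 0 ≤ z ≤ 5.

Integrate (40x + 40y + 40z) over V as an iterated integral:

    ∭_V (∇·F) dV = ∫_0^{4} ∫_0^{4} ∫_0^{5} (40x + 40y + 40z) dz dy dx.

Inner (z from 0 to 5): 200x + 200y + 500.
Middle (y from 0 to 4): 800x + 3600.
Outer (x from 0 to 4): 20800.

Therefore ∯_{∂V} F · n dS = 20800.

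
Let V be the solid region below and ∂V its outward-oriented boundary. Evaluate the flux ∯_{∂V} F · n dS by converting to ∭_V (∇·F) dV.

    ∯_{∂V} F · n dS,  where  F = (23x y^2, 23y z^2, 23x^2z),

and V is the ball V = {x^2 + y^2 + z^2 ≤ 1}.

By the divergence theorem,

    ∯_{∂V} F · n dS = ∭_V (∇ · F) dV.

Compute the divergence:
    ∇ · F = ∂F_x/∂x + ∂F_y/∂y + ∂F_z/∂z = 23y^2 + 23z^2 + 23x^2 = 23x^2 + 23y^2 + 23z^2.

In spherical coordinates, x = ρ sin(φ) cos(θ), y = ρ sin(φ) sin(θ), z = ρ cos(φ), dV = ρ^2 sin(φ) dρ dφ dθ, with 0 ≤ ρ ≤ 1, 0 ≤ φ ≤ π, 0 ≤ θ ≤ 2π.

The integrand, after substitution and multiplying by the volume element, becomes (23ρ^2) · ρ^2 sin(φ), so

    ∭_V (∇·F) dV = ∫_0^{2π} ∫_0^{π} ∫_0^{1} (23ρ^2) · ρ^2 sin(φ) dρ dφ dθ.

Inner (ρ from 0 to 1): 23sin(φ)/5.
Middle (φ from 0 to π): 46/5.
Outer (θ from 0 to 2π): 92π/5.

Therefore ∯_{∂V} F · n dS = 92π/5.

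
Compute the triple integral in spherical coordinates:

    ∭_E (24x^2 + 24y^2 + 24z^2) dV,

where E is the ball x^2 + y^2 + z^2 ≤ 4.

In spherical coordinates, x = ρ sin(φ) cos(θ), y = ρ sin(φ) sin(θ), z = ρ cos(φ), and dV = ρ^2 sin(φ) dρ dφ dθ.

The integrand becomes 24ρ^2, so

    ∭_E (24x^2 + 24y^2 + 24z^2) dV = ∫_{0}^{2π} ∫_{0}^{π} ∫_{0}^{2} (24ρ^2) · ρ^2 sin(φ) dρ dφ dθ.

Inner (ρ): 768sin(φ)/5.
Middle (φ): 1536/5.
Outer (θ): 3072π/5.

Therefore the triple integral equals 3072π/5.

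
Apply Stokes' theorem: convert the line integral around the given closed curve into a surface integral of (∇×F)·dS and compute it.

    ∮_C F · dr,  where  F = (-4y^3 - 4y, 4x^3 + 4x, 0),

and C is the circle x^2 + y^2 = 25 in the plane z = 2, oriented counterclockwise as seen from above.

Let S be the flat disk x^2 + y^2 ≤ 25 in the plane z = 2, with upward unit normal n̂ = ẑ. By Stokes' theorem,

    ∮_C F · dr = ∬_S (∇ × F) · n̂ dS = ∬_D (curl F)_z dA,

where D is the disk x^2 + y^2 ≤ 25.

Compute the curl of F = (-4y^3 - 4y, 4x^3 + 4x, 0):
    (∇ × F)_x = ∂F_z/∂y - ∂F_y/∂z = 0,
    (∇ × F)_y = ∂F_x/∂z - ∂F_z/∂x = 0,
    (∇ × F)_z = ∂F_y/∂x - ∂F_x/∂y = 12x^2 + 12y^2 + 8.

On z = 2, (curl F)_z = 12x^2 + 12y^2 + 8.

Convert to polar (x = r cos θ, y = r sin θ, dA = r dr dθ); the integrand becomes 12r^2 + 8, so

    ∬_D (curl F)_z dA = ∫_0^{2π} ∫_0^{5} (12r^2 + 8) · r dr dθ.

Inner (r from 0 to 5): 1975.
Outer (θ from 0 to 2π): 3950π.

Therefore ∮_C F · dr = 3950π.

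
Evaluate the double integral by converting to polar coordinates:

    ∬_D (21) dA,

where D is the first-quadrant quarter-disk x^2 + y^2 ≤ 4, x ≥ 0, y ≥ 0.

The region D is 0 ≤ r ≤ 2, 0 ≤ θ ≤ π/2 in polar coordinates, where x = r cos(θ), y = r sin(θ), and dA = r dr dθ.

Under the substitution, the integrand becomes 21, so

    ∬_D (21) dA = ∫_{0}^{π/2} ∫_{0}^{2} (21) · r dr dθ.

Inner integral (in r): ∫_{0}^{2} (21) · r dr = 42.

Outer integral (in θ): ∫_{0}^{π/2} (42) dθ = 21π.

Therefore ∬_D (21) dA = 21π.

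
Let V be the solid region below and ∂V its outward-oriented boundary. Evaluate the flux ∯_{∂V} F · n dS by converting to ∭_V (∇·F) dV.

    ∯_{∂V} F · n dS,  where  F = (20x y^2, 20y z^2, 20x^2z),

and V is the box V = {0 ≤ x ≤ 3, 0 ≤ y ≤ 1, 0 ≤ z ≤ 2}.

By the divergence theorem,

    ∯_{∂V} F · n dS = ∭_V (∇ · F) dV.

Compute the divergence:
    ∇ · F = ∂F_x/∂x + ∂F_y/∂y + ∂F_z/∂z = 20y^2 + 20z^2 + 20x^2 = 20x^2 + 20y^2 + 20z^2.

V is a rectangular box, so dV = dx dy dz with 0 ≤ x ≤ 3, 0 ≤ y ≤ 1, 0 ≤ z ≤ 2.

Integrate (20x^2 + 20y^2 + 20z^2) over V as an iterated integral:

    ∭_V (∇·F) dV = ∫_0^{3} ∫_0^{1} ∫_0^{2} (20x^2 + 20y^2 + 20z^2) dz dy dx.

Inner (z from 0 to 2): 40x^2 + 40y^2 + 160/3.
Middle (y from 0 to 1): 40x^2 + 200/3.
Outer (x from 0 to 3): 560.

Therefore ∯_{∂V} F · n dS = 560.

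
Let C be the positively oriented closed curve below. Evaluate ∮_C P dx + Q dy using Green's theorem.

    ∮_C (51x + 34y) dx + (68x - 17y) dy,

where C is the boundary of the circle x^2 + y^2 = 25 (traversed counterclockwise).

Green's theorem converts the closed line integral into a double integral over the enclosed region D:

    ∮_C P dx + Q dy = ∬_D (∂Q/∂x - ∂P/∂y) dA.

Here P = 51x + 34y, Q = 68x - 17y, so

    ∂Q/∂x = 68,    ∂P/∂y = 34,
    ∂Q/∂x - ∂P/∂y = 34.

D is the region x^2 + y^2 ≤ 25. Evaluating the double integral:

In polar coordinates (x = r cos θ, y = r sin θ, dA = r dr dθ) the integrand becomes 34, so

    ∬_D (34) dA = ∫_0^{2π} ∫_0^{5} (34) · r dr dθ.

Inner (r from 0 to 5): 425.
Outer (θ from 0 to 2π): 850π.

Therefore ∮_C P dx + Q dy = 850π.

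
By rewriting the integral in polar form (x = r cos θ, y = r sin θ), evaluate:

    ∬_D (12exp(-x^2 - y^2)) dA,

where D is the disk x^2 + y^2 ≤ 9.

The region D is 0 ≤ r ≤ 3, 0 ≤ θ ≤ 2π in polar coordinates, where x = r cos(θ), y = r sin(θ), and dA = r dr dθ.

Under the substitution, the integrand becomes 12exp(-r^2), so

    ∬_D (12exp(-x^2 - y^2)) dA = ∫_{0}^{2π} ∫_{0}^{3} (12exp(-r^2)) · r dr dθ.

Inner integral (in r): ∫_{0}^{3} (12exp(-r^2)) · r dr = 6 - 6exp(-9).

Outer integral (in θ): ∫_{0}^{2π} (6 - 6exp(-9)) dθ = -12π exp(-9) + 12π.

Therefore ∬_D (12exp(-x^2 - y^2)) dA = -12π exp(-9) + 12π.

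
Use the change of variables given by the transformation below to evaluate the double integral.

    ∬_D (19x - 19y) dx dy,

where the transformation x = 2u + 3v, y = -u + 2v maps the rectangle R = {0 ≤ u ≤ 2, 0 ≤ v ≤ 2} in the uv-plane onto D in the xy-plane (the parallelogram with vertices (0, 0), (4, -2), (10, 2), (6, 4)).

Compute the Jacobian determinant of (x, y) with respect to (u, v):

    ∂(x,y)/∂(u,v) = | 2  3 | = (2)(2) - (3)(-1) = 7.
                   | -1  2 |

Its absolute value is |J| = 7 (the area scaling factor).

Substituting x = 2u + 3v, y = -u + 2v into the integrand,

    19x - 19y → 57u + 19v,

so the integral becomes

    ∬_R (57u + 19v) · |J| du dv = ∫_0^2 ∫_0^2 (399u + 133v) dv du.

Inner (v): 798u + 266.
Outer (u): 2128.

Therefore ∬_D (19x - 19y) dx dy = 2128.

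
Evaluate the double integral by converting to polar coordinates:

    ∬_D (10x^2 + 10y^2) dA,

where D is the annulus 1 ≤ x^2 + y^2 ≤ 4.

The region D is 1 ≤ r ≤ 2, 0 ≤ θ ≤ 2π in polar coordinates, where x = r cos(θ), y = r sin(θ), and dA = r dr dθ.

Under the substitution, the integrand becomes 10r^2, so

    ∬_D (10x^2 + 10y^2) dA = ∫_{0}^{2π} ∫_{1}^{2} (10r^2) · r dr dθ.

Inner integral (in r): ∫_{1}^{2} (10r^2) · r dr = 75/2.

Outer integral (in θ): ∫_{0}^{2π} (75/2) dθ = 75π.

Therefore ∬_D (10x^2 + 10y^2) dA = 75π.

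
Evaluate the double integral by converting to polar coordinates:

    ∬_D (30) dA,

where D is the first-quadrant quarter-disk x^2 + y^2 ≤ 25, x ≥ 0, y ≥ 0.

The region D is 0 ≤ r ≤ 5, 0 ≤ θ ≤ π/2 in polar coordinates, where x = r cos(θ), y = r sin(θ), and dA = r dr dθ.

Under the substitution, the integrand becomes 30, so

    ∬_D (30) dA = ∫_{0}^{π/2} ∫_{0}^{5} (30) · r dr dθ.

Inner integral (in r): ∫_{0}^{5} (30) · r dr = 375.

Outer integral (in θ): ∫_{0}^{π/2} (375) dθ = 375π/2.

Therefore ∬_D (30) dA = 375π/2.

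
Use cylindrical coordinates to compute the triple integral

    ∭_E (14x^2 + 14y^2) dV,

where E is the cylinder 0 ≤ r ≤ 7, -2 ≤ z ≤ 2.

In cylindrical coordinates, x = r cos(θ), y = r sin(θ), z = z, and dV = r dr dθ dz.

The integrand becomes 14r^2, so

    ∭_E (14x^2 + 14y^2) dV = ∫_{0}^{2π} ∫_{0}^{7} ∫_{-2}^{2} (14r^2) · r dz dr dθ.

Inner (z): 56r^3.
Middle (r from 0 to 7): 33614.
Outer (θ): 67228π.

Therefore the triple integral equals 67228π.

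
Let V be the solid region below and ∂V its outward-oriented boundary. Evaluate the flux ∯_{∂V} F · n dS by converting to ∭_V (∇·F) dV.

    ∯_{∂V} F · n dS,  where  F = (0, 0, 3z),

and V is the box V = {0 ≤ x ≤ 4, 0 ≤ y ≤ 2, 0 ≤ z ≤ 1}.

By the divergence theorem,

    ∯_{∂V} F · n dS = ∭_V (∇ · F) dV.

Compute the divergence:
    ∇ · F = ∂F_x/∂x + ∂F_y/∂y + ∂F_z/∂z = 0 + 0 + 3 = 3.

V is a rectangular box, so dV = dx dy dz with 0 ≤ x ≤ 4, 0 ≤ y ≤ 2, 0 ≤ z ≤ 1.

Integrate (3) over V as an iterated integral:

    ∭_V (∇·F) dV = ∫_0^{4} ∫_0^{2} ∫_0^{1} (3) dz dy dx.

Inner (z from 0 to 1): 3.
Middle (y from 0 to 2): 6.
Outer (x from 0 to 4): 24.

Therefore ∯_{∂V} F · n dS = 24.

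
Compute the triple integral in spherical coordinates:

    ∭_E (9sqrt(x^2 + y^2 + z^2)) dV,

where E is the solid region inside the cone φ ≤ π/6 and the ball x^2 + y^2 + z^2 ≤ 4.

In spherical coordinates, x = ρ sin(φ) cos(θ), y = ρ sin(φ) sin(θ), z = ρ cos(φ), and dV = ρ^2 sin(φ) dρ dφ dθ.

The integrand becomes 9ρ, so

    ∭_E (9sqrt(x^2 + y^2 + z^2)) dV = ∫_{0}^{2π} ∫_{0}^{π/6} ∫_{0}^{2} (9ρ) · ρ^2 sin(φ) dρ dφ dθ.

Inner (ρ): 36sin(φ).
Middle (φ): 36 - 18sqrt(3).
Outer (θ): 36π (2 - sqrt(3)).

Therefore the triple integral equals 36π (2 - sqrt(3)).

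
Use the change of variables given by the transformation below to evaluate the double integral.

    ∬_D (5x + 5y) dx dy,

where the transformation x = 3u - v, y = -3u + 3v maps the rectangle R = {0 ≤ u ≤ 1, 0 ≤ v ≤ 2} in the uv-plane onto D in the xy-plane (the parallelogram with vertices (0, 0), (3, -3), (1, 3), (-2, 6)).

Compute the Jacobian determinant of (x, y) with respect to (u, v):

    ∂(x,y)/∂(u,v) = | 3  -1 | = (3)(3) - (-1)(-3) = 6.
                   | -3  3 |

Its absolute value is |J| = 6 (the area scaling factor).

Substituting x = 3u - v, y = -3u + 3v into the integrand,

    5x + 5y → 10v,

so the integral becomes

    ∬_R (10v) · |J| du dv = ∫_0^1 ∫_0^2 (60v) dv du.

Inner (v): 120.
Outer (u): 120.

Therefore ∬_D (5x + 5y) dx dy = 120.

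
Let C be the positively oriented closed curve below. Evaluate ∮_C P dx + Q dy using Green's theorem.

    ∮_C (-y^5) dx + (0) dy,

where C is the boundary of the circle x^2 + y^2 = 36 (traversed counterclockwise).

Green's theorem converts the closed line integral into a double integral over the enclosed region D:

    ∮_C P dx + Q dy = ∬_D (∂Q/∂x - ∂P/∂y) dA.

Here P = -y^5, Q = 0, so

    ∂Q/∂x = 0,    ∂P/∂y = -5y^4,
    ∂Q/∂x - ∂P/∂y = 5y^4.

D is the region x^2 + y^2 ≤ 36. Evaluating the double integral:

In polar coordinates (x = r cos θ, y = r sin θ, dA = r dr dθ) the integrand becomes 5r^4sin(θ)^4, so

    ∬_D (5y^4) dA = ∫_0^{2π} ∫_0^{6} (5r^4sin(θ)^4) · r dr dθ.

Inner (r from 0 to 6): 38880sin(θ)^4.
Outer (θ from 0 to 2π): 29160π.

Therefore ∮_C P dx + Q dy = 29160π.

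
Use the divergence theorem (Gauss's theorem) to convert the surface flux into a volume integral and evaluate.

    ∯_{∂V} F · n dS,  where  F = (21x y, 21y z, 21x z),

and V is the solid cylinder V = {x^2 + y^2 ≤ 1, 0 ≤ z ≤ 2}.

By the divergence theorem,

    ∯_{∂V} F · n dS = ∭_V (∇ · F) dV.

Compute the divergence:
    ∇ · F = ∂F_x/∂x + ∂F_y/∂y + ∂F_z/∂z = 21y + 21z + 21x = 21x + 21y + 21z.

In cylindrical coordinates, x = r cos(θ), y = r sin(θ), z = z, dV = r dr dθ dz, with 0 ≤ r ≤ 1, 0 ≤ θ ≤ 2π, 0 ≤ z ≤ 2.

The integrand, after substitution and multiplying by the volume element, becomes (21sqrt(2)r sin(θ + π/4) + 21z) · r, so

    ∭_V (∇·F) dV = ∫_0^{2π} ∫_0^{1} ∫_0^{2} (21sqrt(2)r sin(θ + π/4) + 21z) · r dz dr dθ.

Inner (z from 0 to 2): 42r (sqrt(2)r sin(θ + π/4) + 1).
Middle (r from 0 to 1): 14sqrt(2)sin(θ + π/4) + 21.
Outer (θ from 0 to 2π): 42π.

Therefore ∯_{∂V} F · n dS = 42π.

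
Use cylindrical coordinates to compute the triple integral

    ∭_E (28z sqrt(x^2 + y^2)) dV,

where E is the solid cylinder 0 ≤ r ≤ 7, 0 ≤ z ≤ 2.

In cylindrical coordinates, x = r cos(θ), y = r sin(θ), z = z, and dV = r dr dθ dz.

The integrand becomes 28r z, so

    ∭_E (28z sqrt(x^2 + y^2)) dV = ∫_{0}^{2π} ∫_{0}^{7} ∫_{0}^{2} (28r z) · r dz dr dθ.

Inner (z): 56r^2.
Middle (r from 0 to 7): 19208/3.
Outer (θ): 38416π/3.

Therefore the triple integral equals 38416π/3.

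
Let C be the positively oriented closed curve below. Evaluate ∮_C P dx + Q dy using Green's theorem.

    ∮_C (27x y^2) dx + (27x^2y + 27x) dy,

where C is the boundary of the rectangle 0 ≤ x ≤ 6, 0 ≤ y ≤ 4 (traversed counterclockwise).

Green's theorem converts the closed line integral into a double integral over the enclosed region D:

    ∮_C P dx + Q dy = ∬_D (∂Q/∂x - ∂P/∂y) dA.

Here P = 27x y^2, Q = 27x^2y + 27x, so

    ∂Q/∂x = 54x y + 27,    ∂P/∂y = 54x y,
    ∂Q/∂x - ∂P/∂y = 27.

D is the region 0 ≤ x ≤ 6, 0 ≤ y ≤ 4. Evaluating the double integral:

    ∬_D (27) dA = ∫_0^{6} ∫_0^{4} (27) dy dx.

Inner (y from 0 to 4): 108.
Outer (x from 0 to 6): 648.

Therefore ∮_C P dx + Q dy = 648.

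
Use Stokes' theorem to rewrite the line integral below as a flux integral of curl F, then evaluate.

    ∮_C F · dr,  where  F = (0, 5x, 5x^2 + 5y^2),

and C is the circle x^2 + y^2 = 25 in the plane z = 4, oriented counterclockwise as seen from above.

Let S be the flat disk x^2 + y^2 ≤ 25 in the plane z = 4, with upward unit normal n̂ = ẑ. By Stokes' theorem,

    ∮_C F · dr = ∬_S (∇ × F) · n̂ dS = ∬_D (curl F)_z dA,

where D is the disk x^2 + y^2 ≤ 25.

Compute the curl of F = (0, 5x, 5x^2 + 5y^2):
    (∇ × F)_x = ∂F_z/∂y - ∂F_y/∂z = 10y,
    (∇ × F)_y = ∂F_x/∂z - ∂F_z/∂x = -10x,
    (∇ × F)_z = ∂F_y/∂x - ∂F_x/∂y = 5.

On z = 4, (curl F)_z = 5.

Convert to polar (x = r cos θ, y = r sin θ, dA = r dr dθ); the integrand becomes 5, so

    ∬_D (curl F)_z dA = ∫_0^{2π} ∫_0^{5} (5) · r dr dθ.

Inner (r from 0 to 5): 125/2.
Outer (θ from 0 to 2π): 125π.

Therefore ∮_C F · dr = 125π.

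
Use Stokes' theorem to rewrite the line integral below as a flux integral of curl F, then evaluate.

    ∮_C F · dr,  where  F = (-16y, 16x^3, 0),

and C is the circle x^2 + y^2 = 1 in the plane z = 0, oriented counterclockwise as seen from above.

Let S be the flat disk x^2 + y^2 ≤ 1 in the plane z = 0, with upward unit normal n̂ = ẑ. By Stokes' theorem,

    ∮_C F · dr = ∬_S (∇ × F) · n̂ dS = ∬_D (curl F)_z dA,

where D is the disk x^2 + y^2 ≤ 1.

Compute the curl of F = (-16y, 16x^3, 0):
    (∇ × F)_x = ∂F_z/∂y - ∂F_y/∂z = 0,
    (∇ × F)_y = ∂F_x/∂z - ∂F_z/∂x = 0,
    (∇ × F)_z = ∂F_y/∂x - ∂F_x/∂y = 48x^2 + 16.

On z = 0, (curl F)_z = 48x^2 + 16.

Convert to polar (x = r cos θ, y = r sin θ, dA = r dr dθ); the integrand becomes 48r^2cos(θ)^2 + 16, so

    ∬_D (curl F)_z dA = ∫_0^{2π} ∫_0^{1} (48r^2cos(θ)^2 + 16) · r dr dθ.

Inner (r from 0 to 1): 12cos(θ)^2 + 8.
Outer (θ from 0 to 2π): 28π.

Therefore ∮_C F · dr = 28π.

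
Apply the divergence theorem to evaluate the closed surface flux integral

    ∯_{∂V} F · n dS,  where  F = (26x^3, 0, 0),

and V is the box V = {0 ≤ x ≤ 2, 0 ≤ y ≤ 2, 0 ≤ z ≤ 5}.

By the divergence theorem,

    ∯_{∂V} F · n dS = ∭_V (∇ · F) dV.

Compute the divergence:
    ∇ · F = ∂F_x/∂x + ∂F_y/∂y + ∂F_z/∂z = 78x^2 + 0 + 0 = 78x^2.

V is a rectangular box, so dV = dx dy dz with 0 ≤ x ≤ 2, 0 ≤ y ≤ 2, 0 ≤ z ≤ 5.

Integrate (78x^2) over V as an iterated integral:

    ∭_V (∇·F) dV = ∫_0^{2} ∫_0^{2} ∫_0^{5} (78x^2) dz dy dx.

Inner (z from 0 to 5): 390x^2.
Middle (y from 0 to 2): 780x^2.
Outer (x from 0 to 2): 2080.

Therefore ∯_{∂V} F · n dS = 2080.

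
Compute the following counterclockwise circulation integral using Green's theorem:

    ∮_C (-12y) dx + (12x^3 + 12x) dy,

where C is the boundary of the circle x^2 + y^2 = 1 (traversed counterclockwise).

Green's theorem converts the closed line integral into a double integral over the enclosed region D:

    ∮_C P dx + Q dy = ∬_D (∂Q/∂x - ∂P/∂y) dA.

Here P = -12y, Q = 12x^3 + 12x, so

    ∂Q/∂x = 36x^2 + 12,    ∂P/∂y = -12,
    ∂Q/∂x - ∂P/∂y = 36x^2 + 24.

D is the region x^2 + y^2 ≤ 1. Evaluating the double integral:

In polar coordinates (x = r cos θ, y = r sin θ, dA = r dr dθ) the integrand becomes 36r^2cos(θ)^2 + 24, so

    ∬_D (36x^2 + 24) dA = ∫_0^{2π} ∫_0^{1} (36r^2cos(θ)^2 + 24) · r dr dθ.

Inner (r from 0 to 1): 9cos(θ)^2 + 12.
Outer (θ from 0 to 2π): 33π.

Therefore ∮_C P dx + Q dy = 33π.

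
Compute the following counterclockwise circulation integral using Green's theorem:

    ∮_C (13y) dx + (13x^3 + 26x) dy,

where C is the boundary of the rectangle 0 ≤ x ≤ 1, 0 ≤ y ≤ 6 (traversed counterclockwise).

Green's theorem converts the closed line integral into a double integral over the enclosed region D:

    ∮_C P dx + Q dy = ∬_D (∂Q/∂x - ∂P/∂y) dA.

Here P = 13y, Q = 13x^3 + 26x, so

    ∂Q/∂x = 39x^2 + 26,    ∂P/∂y = 13,
    ∂Q/∂x - ∂P/∂y = 39x^2 + 13.

D is the region 0 ≤ x ≤ 1, 0 ≤ y ≤ 6. Evaluating the double integral:

    ∬_D (39x^2 + 13) dA = ∫_0^{1} ∫_0^{6} (39x^2 + 13) dy dx.

Inner (y from 0 to 6): 234x^2 + 78.
Outer (x from 0 to 1): 156.

Therefore ∮_C P dx + Q dy = 156.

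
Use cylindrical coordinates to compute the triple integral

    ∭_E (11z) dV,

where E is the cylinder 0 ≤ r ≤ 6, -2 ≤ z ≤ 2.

In cylindrical coordinates, x = r cos(θ), y = r sin(θ), z = z, and dV = r dr dθ dz.

The integrand becomes 11z, so

    ∭_E (11z) dV = ∫_{0}^{2π} ∫_{0}^{6} ∫_{-2}^{2} (11z) · r dz dr dθ.

Inner (z): 0.
Middle (r from 0 to 6): 0.
Outer (θ): 0.

Therefore the triple integral equals 0.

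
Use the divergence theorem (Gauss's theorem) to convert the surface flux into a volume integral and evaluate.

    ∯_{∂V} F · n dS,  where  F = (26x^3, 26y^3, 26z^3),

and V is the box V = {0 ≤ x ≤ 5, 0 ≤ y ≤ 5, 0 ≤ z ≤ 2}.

By the divergence theorem,

    ∯_{∂V} F · n dS = ∭_V (∇ · F) dV.

Compute the divergence:
    ∇ · F = ∂F_x/∂x + ∂F_y/∂y + ∂F_z/∂z = 78x^2 + 78y^2 + 78z^2.

V is a rectangular box, so dV = dx dy dz with 0 ≤ x ≤ 5, 0 ≤ y ≤ 5, 0 ≤ z ≤ 2.

Integrate (78x^2 + 78y^2 + 78z^2) over V as an iterated integral:

    ∭_V (∇·F) dV = ∫_0^{5} ∫_0^{5} ∫_0^{2} (78x^2 + 78y^2 + 78z^2) dz dy dx.

Inner (z from 0 to 2): 156x^2 + 156y^2 + 208.
Middle (y from 0 to 5): 780x^2 + 7540.
Outer (x from 0 to 5): 70200.

Therefore ∯_{∂V} F · n dS = 70200.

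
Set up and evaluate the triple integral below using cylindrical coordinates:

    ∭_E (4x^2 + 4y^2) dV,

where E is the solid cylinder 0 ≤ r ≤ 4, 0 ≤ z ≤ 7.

In cylindrical coordinates, x = r cos(θ), y = r sin(θ), z = z, and dV = r dr dθ dz.

The integrand becomes 4r^2, so

    ∭_E (4x^2 + 4y^2) dV = ∫_{0}^{2π} ∫_{0}^{4} ∫_{0}^{7} (4r^2) · r dz dr dθ.

Inner (z): 28r^3.
Middle (r from 0 to 4): 1792.
Outer (θ): 3584π.

Therefore the triple integral equals 3584π.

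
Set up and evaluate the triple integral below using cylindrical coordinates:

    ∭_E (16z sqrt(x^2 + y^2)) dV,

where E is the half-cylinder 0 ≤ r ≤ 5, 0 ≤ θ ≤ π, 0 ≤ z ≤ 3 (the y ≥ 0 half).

In cylindrical coordinates, x = r cos(θ), y = r sin(θ), z = z, and dV = r dr dθ dz.

The integrand becomes 16r z, so

    ∭_E (16z sqrt(x^2 + y^2)) dV = ∫_{0}^{π} ∫_{0}^{5} ∫_{0}^{3} (16r z) · r dz dr dθ.

Inner (z): 72r^2.
Middle (r from 0 to 5): 3000.
Outer (θ): 3000π.

Therefore the triple integral equals 3000π.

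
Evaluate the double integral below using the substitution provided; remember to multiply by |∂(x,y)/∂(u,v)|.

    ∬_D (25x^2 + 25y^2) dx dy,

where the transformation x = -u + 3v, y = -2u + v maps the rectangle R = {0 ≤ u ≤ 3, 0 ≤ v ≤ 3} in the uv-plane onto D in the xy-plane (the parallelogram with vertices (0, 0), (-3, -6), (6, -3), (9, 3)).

Compute the Jacobian determinant of (x, y) with respect to (u, v):

    ∂(x,y)/∂(u,v) = | -1  3 | = (-1)(1) - (3)(-2) = 5.
                   | -2  1 |

Its absolute value is |J| = 5 (the area scaling factor).

Substituting x = -u + 3v, y = -2u + v into the integrand,

    25x^2 + 25y^2 → 125u^2 - 250u v + 250v^2,

so the integral becomes

    ∬_R (125u^2 - 250u v + 250v^2) · |J| du dv = ∫_0^3 ∫_0^3 (625u^2 - 1250u v + 1250v^2) dv du.

Inner (v): 1875u^2 - 5625u + 11250.
Outer (u): 50625/2.

Therefore ∬_D (25x^2 + 25y^2) dx dy = 50625/2.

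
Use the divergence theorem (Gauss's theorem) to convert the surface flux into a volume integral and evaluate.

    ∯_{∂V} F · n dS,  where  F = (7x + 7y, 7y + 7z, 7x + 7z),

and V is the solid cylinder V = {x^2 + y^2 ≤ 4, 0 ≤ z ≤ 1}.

By the divergence theorem,

    ∯_{∂V} F · n dS = ∭_V (∇ · F) dV.

Compute the divergence:
    ∇ · F = ∂F_x/∂x + ∂F_y/∂y + ∂F_z/∂z = 7 + 7 + 7 = 21.

In cylindrical coordinates, x = r cos(θ), y = r sin(θ), z = z, dV = r dr dθ dz, with 0 ≤ r ≤ 2, 0 ≤ θ ≤ 2π, 0 ≤ z ≤ 1.

The integrand, after substitution and multiplying by the volume element, becomes (21) · r, so

    ∭_V (∇·F) dV = ∫_0^{2π} ∫_0^{2} ∫_0^{1} (21) · r dz dr dθ.

Inner (z from 0 to 1): 21r.
Middle (r from 0 to 2): 42.
Outer (θ from 0 to 2π): 84π.

Therefore ∯_{∂V} F · n dS = 84π.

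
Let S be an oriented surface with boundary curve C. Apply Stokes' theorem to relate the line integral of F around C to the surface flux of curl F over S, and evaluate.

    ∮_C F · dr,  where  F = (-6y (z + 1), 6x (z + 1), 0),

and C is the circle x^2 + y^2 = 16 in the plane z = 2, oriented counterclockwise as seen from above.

Let S be the flat disk x^2 + y^2 ≤ 16 in the plane z = 2, with upward unit normal n̂ = ẑ. By Stokes' theorem,

    ∮_C F · dr = ∬_S (∇ × F) · n̂ dS = ∬_D (curl F)_z dA,

where D is the disk x^2 + y^2 ≤ 16.

Compute the curl of F = (-6y (z + 1), 6x (z + 1), 0):
    (∇ × F)_x = ∂F_z/∂y - ∂F_y/∂z = -6x,
    (∇ × F)_y = ∂F_x/∂z - ∂F_z/∂x = -6y,
    (∇ × F)_z = ∂F_y/∂x - ∂F_x/∂y = 12z + 12.

On z = 2, (curl F)_z = 36.

Convert to polar (x = r cos θ, y = r sin θ, dA = r dr dθ); the integrand becomes 36, so

    ∬_D (curl F)_z dA = ∫_0^{2π} ∫_0^{4} (36) · r dr dθ.

Inner (r from 0 to 4): 288.
Outer (θ from 0 to 2π): 576π.

Therefore ∮_C F · dr = 576π.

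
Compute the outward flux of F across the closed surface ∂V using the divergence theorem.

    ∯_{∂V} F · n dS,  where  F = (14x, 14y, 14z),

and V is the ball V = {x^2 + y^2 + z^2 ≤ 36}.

By the divergence theorem,

    ∯_{∂V} F · n dS = ∭_V (∇ · F) dV.

Compute the divergence:
    ∇ · F = ∂F_x/∂x + ∂F_y/∂y + ∂F_z/∂z = 14 + 14 + 14 = 42.

In spherical coordinates, x = ρ sin(φ) cos(θ), y = ρ sin(φ) sin(θ), z = ρ cos(φ), dV = ρ^2 sin(φ) dρ dφ dθ, with 0 ≤ ρ ≤ 6, 0 ≤ φ ≤ π, 0 ≤ θ ≤ 2π.

The integrand, after substitution and multiplying by the volume element, becomes (42) · ρ^2 sin(φ), so

    ∭_V (∇·F) dV = ∫_0^{2π} ∫_0^{π} ∫_0^{6} (42) · ρ^2 sin(φ) dρ dφ dθ.

Inner (ρ from 0 to 6): 3024sin(φ).
Middle (φ from 0 to π): 6048.
Outer (θ from 0 to 2π): 12096π.

Therefore ∯_{∂V} F · n dS = 12096π.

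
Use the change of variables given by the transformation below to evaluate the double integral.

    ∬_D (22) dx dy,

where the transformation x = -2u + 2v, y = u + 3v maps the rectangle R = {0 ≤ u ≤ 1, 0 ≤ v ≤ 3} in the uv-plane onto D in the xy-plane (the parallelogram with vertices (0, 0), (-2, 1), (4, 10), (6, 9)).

Compute the Jacobian determinant of (x, y) with respect to (u, v):

    ∂(x,y)/∂(u,v) = | -2  2 | = (-2)(3) - (2)(1) = -8.
                   | 1  3 |

Its absolute value is |J| = 8 (the area scaling factor).

Substituting x = -2u + 2v, y = u + 3v into the integrand,

    22 → 22,

so the integral becomes

    ∬_R (22) · |J| du dv = ∫_0^1 ∫_0^3 (176) dv du.

Inner (v): 528.
Outer (u): 528.

Therefore ∬_D (22) dx dy = 528.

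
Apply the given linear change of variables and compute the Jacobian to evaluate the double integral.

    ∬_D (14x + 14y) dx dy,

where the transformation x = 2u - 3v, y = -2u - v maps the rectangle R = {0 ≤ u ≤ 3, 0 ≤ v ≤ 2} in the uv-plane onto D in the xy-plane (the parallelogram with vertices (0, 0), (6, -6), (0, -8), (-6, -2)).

Compute the Jacobian determinant of (x, y) with respect to (u, v):

    ∂(x,y)/∂(u,v) = | 2  -3 | = (2)(-1) - (-3)(-2) = -8.
                   | -2  -1 |

Its absolute value is |J| = 8 (the area scaling factor).

Substituting x = 2u - 3v, y = -2u - v into the integrand,

    14x + 14y → -56v,

so the integral becomes

    ∬_R (-56v) · |J| du dv = ∫_0^3 ∫_0^2 (-448v) dv du.

Inner (v): -896.
Outer (u): -2688.

Therefore ∬_D (14x + 14y) dx dy = -2688.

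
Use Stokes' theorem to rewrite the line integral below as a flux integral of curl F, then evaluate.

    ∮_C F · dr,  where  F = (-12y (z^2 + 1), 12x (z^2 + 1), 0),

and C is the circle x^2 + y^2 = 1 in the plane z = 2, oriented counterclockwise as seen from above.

Let S be the flat disk x^2 + y^2 ≤ 1 in the plane z = 2, with upward unit normal n̂ = ẑ. By Stokes' theorem,

    ∮_C F · dr = ∬_S (∇ × F) · n̂ dS = ∬_D (curl F)_z dA,

where D is the disk x^2 + y^2 ≤ 1.

Compute the curl of F = (-12y (z^2 + 1), 12x (z^2 + 1), 0):
    (∇ × F)_x = ∂F_z/∂y - ∂F_y/∂z = -24x z,
    (∇ × F)_y = ∂F_x/∂z - ∂F_z/∂x = -24y z,
    (∇ × F)_z = ∂F_y/∂x - ∂F_x/∂y = 24z^2 + 24.

On z = 2, (curl F)_z = 120.

Convert to polar (x = r cos θ, y = r sin θ, dA = r dr dθ); the integrand becomes 120, so

    ∬_D (curl F)_z dA = ∫_0^{2π} ∫_0^{1} (120) · r dr dθ.

Inner (r from 0 to 1): 60.
Outer (θ from 0 to 2π): 120π.

Therefore ∮_C F · dr = 120π.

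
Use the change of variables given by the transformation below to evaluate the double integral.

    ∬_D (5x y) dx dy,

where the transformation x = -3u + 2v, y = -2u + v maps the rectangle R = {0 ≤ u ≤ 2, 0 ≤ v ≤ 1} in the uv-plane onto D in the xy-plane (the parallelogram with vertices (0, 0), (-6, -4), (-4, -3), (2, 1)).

Compute the Jacobian determinant of (x, y) with respect to (u, v):

    ∂(x,y)/∂(u,v) = | -3  2 | = (-3)(1) - (2)(-2) = 1.
                   | -2  1 |

Its absolute value is |J| = 1 (the area scaling factor).

Substituting x = -3u + 2v, y = -2u + v into the integrand,

    5x y → 30u^2 - 35u v + 10v^2,

so the integral becomes

    ∬_R (30u^2 - 35u v + 10v^2) · |J| du dv = ∫_0^2 ∫_0^1 (30u^2 - 35u v + 10v^2) dv du.

Inner (v): 30u^2 - 35u/2 + 10/3.
Outer (u): 155/3.

Therefore ∬_D (5x y) dx dy = 155/3.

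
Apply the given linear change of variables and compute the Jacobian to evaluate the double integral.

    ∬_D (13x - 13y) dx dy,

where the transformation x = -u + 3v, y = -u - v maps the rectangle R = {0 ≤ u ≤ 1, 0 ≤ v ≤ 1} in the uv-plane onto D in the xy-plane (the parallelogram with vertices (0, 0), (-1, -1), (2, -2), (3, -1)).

Compute the Jacobian determinant of (x, y) with respect to (u, v):

    ∂(x,y)/∂(u,v) = | -1  3 | = (-1)(-1) - (3)(-1) = 4.
                   | -1  -1 |

Its absolute value is |J| = 4 (the area scaling factor).

Substituting x = -u + 3v, y = -u - v into the integrand,

    13x - 13y → 52v,

so the integral becomes

    ∬_R (52v) · |J| du dv = ∫_0^1 ∫_0^1 (208v) dv du.

Inner (v): 104.
Outer (u): 104.

Therefore ∬_D (13x - 13y) dx dy = 104.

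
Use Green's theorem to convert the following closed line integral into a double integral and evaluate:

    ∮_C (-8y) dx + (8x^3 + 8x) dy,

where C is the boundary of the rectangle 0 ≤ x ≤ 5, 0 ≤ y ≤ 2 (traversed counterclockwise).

Green's theorem converts the closed line integral into a double integral over the enclosed region D:

    ∮_C P dx + Q dy = ∬_D (∂Q/∂x - ∂P/∂y) dA.

Here P = -8y, Q = 8x^3 + 8x, so

    ∂Q/∂x = 24x^2 + 8,    ∂P/∂y = -8,
    ∂Q/∂x - ∂P/∂y = 24x^2 + 16.

D is the region 0 ≤ x ≤ 5, 0 ≤ y ≤ 2. Evaluating the double integral:

    ∬_D (24x^2 + 16) dA = ∫_0^{5} ∫_0^{2} (24x^2 + 16) dy dx.

Inner (y from 0 to 2): 48x^2 + 32.
Outer (x from 0 to 5): 2160.

Therefore ∮_C P dx + Q dy = 2160.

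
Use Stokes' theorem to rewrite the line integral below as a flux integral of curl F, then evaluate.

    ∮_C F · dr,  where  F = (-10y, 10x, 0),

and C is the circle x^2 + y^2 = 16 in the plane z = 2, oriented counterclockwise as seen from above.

Let S be the flat disk x^2 + y^2 ≤ 16 in the plane z = 2, with upward unit normal n̂ = ẑ. By Stokes' theorem,

    ∮_C F · dr = ∬_S (∇ × F) · n̂ dS = ∬_D (curl F)_z dA,

where D is the disk x^2 + y^2 ≤ 16.

Compute the curl of F = (-10y, 10x, 0):
    (∇ × F)_x = ∂F_z/∂y - ∂F_y/∂z = 0,
    (∇ × F)_y = ∂F_x/∂z - ∂F_z/∂x = 0,
    (∇ × F)_z = ∂F_y/∂x - ∂F_x/∂y = 20.

On z = 2, (curl F)_z = 20.

Convert to polar (x = r cos θ, y = r sin θ, dA = r dr dθ); the integrand becomes 20, so

    ∬_D (curl F)_z dA = ∫_0^{2π} ∫_0^{4} (20) · r dr dθ.

Inner (r from 0 to 4): 160.
Outer (θ from 0 to 2π): 320π.

Therefore ∮_C F · dr = 320π.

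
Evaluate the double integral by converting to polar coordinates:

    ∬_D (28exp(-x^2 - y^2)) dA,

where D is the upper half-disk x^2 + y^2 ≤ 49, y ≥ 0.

The region D is 0 ≤ r ≤ 7, 0 ≤ θ ≤ π in polar coordinates, where x = r cos(θ), y = r sin(θ), and dA = r dr dθ.

Under the substitution, the integrand becomes 28exp(-r^2), so

    ∬_D (28exp(-x^2 - y^2)) dA = ∫_{0}^{π} ∫_{0}^{7} (28exp(-r^2)) · r dr dθ.

Inner integral (in r): ∫_{0}^{7} (28exp(-r^2)) · r dr = 14 - 14exp(-49).

Outer integral (in θ): ∫_{0}^{π} (14 - 14exp(-49)) dθ = -14π exp(-49) + 14π.

Therefore ∬_D (28exp(-x^2 - y^2)) dA = -14π exp(-49) + 14π.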